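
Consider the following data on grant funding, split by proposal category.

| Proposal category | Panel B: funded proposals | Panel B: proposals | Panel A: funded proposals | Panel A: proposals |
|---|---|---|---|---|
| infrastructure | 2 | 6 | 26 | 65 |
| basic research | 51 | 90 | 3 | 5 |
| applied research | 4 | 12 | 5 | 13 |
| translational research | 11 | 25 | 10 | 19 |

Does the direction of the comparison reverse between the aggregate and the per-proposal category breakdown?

Infrastructure: Panel B 2/6 = 33.3%, Panel A 26/65 = 40.0% → Panel A
Basic research: Panel B 51/90 = 56.7%, Panel A 3/5 = 60.0% → Panel A
Applied research: Panel B 4/12 = 33.3%, Panel A 5/13 = 38.5% → Panel A
Translational research: Panel B 11/25 = 44.0%, Panel A 10/19 = 52.6% → Panel A
Overall: Panel B 68/133 = 51.1%, Panel A 44/102 = 43.1% → Panel B
Panel A wins each proposal group but Panel B wins overall — the comparison reverses. Panel A's proposals skew toward infrastructure, which has a lower base rate.

Yes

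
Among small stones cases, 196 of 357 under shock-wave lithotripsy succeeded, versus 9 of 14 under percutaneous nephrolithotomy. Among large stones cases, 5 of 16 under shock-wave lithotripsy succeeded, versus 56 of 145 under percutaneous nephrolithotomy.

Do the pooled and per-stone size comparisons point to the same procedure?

Small stones: shock-wave lithotripsy 196/357 = 54.9%, percutaneous nephrolithotomy 9/14 = 64.3% → percutaneous nephrolithotomy
Large stones: shock-wave lithotripsy 5/16 = 31.2%, percutaneous nephrolithotomy 56/145 = 38.6% → percutaneous nephrolithotomy
Overall: shock-wave lithotripsy 201/373 = 53.9%, percutaneous nephrolithotomy 65/159 = 40.9% → shock-wave lithotripsy
Percutaneous nephrolithotomy wins each stone group but shock-wave lithotripsy wins overall — the comparison reverses. Percutaneous nephrolithotomy's cases skew toward large stones, which has a lower base rate.

No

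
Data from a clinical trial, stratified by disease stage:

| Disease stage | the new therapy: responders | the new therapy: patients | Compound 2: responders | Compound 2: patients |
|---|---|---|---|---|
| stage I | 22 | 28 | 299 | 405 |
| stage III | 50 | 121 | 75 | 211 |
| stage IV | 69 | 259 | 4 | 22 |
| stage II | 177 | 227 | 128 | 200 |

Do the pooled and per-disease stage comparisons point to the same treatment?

Stage I: the new therapy 22/28 = 78.6%, Compound 2 299/405 = 73.8% → the new therapy
Stage III: the new therapy 50/121 = 41.3%, Compound 2 75/211 = 35.5% → the new therapy
Stage IV: the new therapy 69/259 = 26.6%, Compound 2 4/22 = 18.2% → the new therapy
Stage II: the new therapy 177/227 = 78.0%, Compound 2 128/200 = 64.0% → the new therapy
Overall: the new therapy 318/635 = 50.1%, Compound 2 506/838 = 60.4% → Compound 2
The new therapy wins each disease group but Compound 2 wins overall — the comparison reverses. The new therapy's patients skew toward stage IV, which has a lower base rate.

No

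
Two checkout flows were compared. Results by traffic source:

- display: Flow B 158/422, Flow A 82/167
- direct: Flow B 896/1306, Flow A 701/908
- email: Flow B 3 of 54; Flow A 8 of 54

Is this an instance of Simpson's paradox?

Display: Flow B 158/422 = 37.4%, Flow A 82/167 = 49.1% → Flow A
Direct: Flow B 896/1306 = 68.6%, Flow A 701/908 = 77.2% → Flow A
Email: Flow B 3/54 = 5.6%, Flow A 8/54 = 14.8% → Flow A
Overall: Flow B 1057/1782 = 59.3%, Flow A 791/1129 = 70.1% → Flow A
Flow A wins overall and in every traffic group — no reversal.

No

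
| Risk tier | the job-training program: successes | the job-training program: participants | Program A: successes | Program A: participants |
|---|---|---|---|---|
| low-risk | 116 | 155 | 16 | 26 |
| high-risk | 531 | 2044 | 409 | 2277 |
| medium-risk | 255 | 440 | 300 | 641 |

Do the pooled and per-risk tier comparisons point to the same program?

Low-risk: the job-training program 116/155 = 74.8%, Program A 16/26 = 61.5% → the job-training program
High-risk: the job-training program 531/2044 = 26.0%, Program A 409/2277 = 18.0% → the job-training program
Medium-risk: the job-training program 255/440 = 58.0%, Program A 300/641 = 46.8% → the job-training program
Overall: the job-training program 902/2639 = 34.2%, Program A 725/2944 = 24.6% → the job-training program
The job-training program wins overall and in every risk group — no reversal.

Yes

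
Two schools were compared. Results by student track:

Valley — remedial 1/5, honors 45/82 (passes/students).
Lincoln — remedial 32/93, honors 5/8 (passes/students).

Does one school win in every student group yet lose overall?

Remedial: Valley 1/5 = 20.0%, Lincoln 32/93 = 34.4% → Lincoln
Honors: Valley 45/82 = 54.9%, Lincoln 5/8 = 62.5% → Lincoln
Overall: Valley 46/87 = 52.9%, Lincoln 37/101 = 36.6% → Valley
Lincoln wins each student group but Valley wins overall — the comparison reverses. Lincoln's students skew toward remedial, which has a lower base rate.

Yes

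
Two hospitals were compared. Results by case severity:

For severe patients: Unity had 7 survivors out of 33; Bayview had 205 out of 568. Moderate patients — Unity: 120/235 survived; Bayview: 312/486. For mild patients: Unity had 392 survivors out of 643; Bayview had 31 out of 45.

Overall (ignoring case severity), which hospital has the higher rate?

Severe: Unity 7/33 = 21.2%, Bayview 205/568 = 36.1% → Bayview
Moderate: Unity 120/235 = 51.1%, Bayview 312/486 = 64.2% → Bayview
Mild: Unity 392/643 = 61.0%, Bayview 31/45 = 68.9% → Bayview
Overall: Unity 519/911 = 57.0%, Bayview 548/1099 = 49.9% → Unity
(Bayview wins every case group but Unity wins overall — Bayview's patients skew toward the low-rate severe group.)

Unity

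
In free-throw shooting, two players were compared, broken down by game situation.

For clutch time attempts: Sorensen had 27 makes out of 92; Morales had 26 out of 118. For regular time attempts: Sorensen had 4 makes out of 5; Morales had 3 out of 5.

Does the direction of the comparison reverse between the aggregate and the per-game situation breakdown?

No

Clutch time: Sorensen 27/92 = 29.3%, Morales 26/118 = 22.0% → Sorensen
Regular time: Sorensen 4/5 = 80.0%, Morales 3/5 = 60.0% → Sorensen
Overall: Sorensen 31/97 = 32.0%, Morales 29/123 = 23.6% → Sorensen
Sorensen wins overall and in every game group — no reversal.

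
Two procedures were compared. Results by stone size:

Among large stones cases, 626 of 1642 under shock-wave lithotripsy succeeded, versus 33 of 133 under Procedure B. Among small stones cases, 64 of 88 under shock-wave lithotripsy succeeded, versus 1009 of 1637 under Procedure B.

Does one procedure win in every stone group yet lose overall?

Large stones: shock-wave lithotripsy 626/1642 = 38.1%, Procedure B 33/133 = 24.8% → shock-wave lithotripsy
Small stones: shock-wave lithotripsy 64/88 = 72.7%, Procedure B 1009/1637 = 61.6% → shock-wave lithotripsy
Overall: shock-wave lithotripsy 690/1730 = 39.9%, Procedure B 1042/1770 = 58.9% → Procedure B
Shock-wave lithotripsy wins each stone group but Procedure B wins overall — the comparison reverses. Shock-wave lithotripsy's cases skew toward large stones, which has a lower base rate.

Yes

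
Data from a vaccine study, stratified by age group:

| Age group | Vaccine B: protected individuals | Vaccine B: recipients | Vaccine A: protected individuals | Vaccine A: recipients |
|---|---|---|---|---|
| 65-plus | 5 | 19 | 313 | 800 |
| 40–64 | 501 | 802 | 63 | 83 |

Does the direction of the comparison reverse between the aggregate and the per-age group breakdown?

Yes

65-plus: Vaccine B 5/19 = 26.3%, Vaccine A 313/800 = 39.1% → Vaccine A
40–64: Vaccine B 501/802 = 62.5%, Vaccine A 63/83 = 75.9% → Vaccine A
Overall: Vaccine B 506/821 = 61.6%, Vaccine A 376/883 = 42.6% → Vaccine B
Vaccine A wins each age group but Vaccine B wins overall — the comparison reverses. Vaccine A's recipients skew toward 65-plus, which has a lower base rate.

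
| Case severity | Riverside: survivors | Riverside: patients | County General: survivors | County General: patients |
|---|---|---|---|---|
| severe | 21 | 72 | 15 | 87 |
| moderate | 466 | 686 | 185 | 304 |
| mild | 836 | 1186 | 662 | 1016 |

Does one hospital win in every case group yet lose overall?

No

Severe: Riverside 21/72 = 29.2%, County General 15/87 = 17.2% → Riverside
Moderate: Riverside 466/686 = 67.9%, County General 185/304 = 60.9% → Riverside
Mild: Riverside 836/1186 = 70.5%, County General 662/1016 = 65.2% → Riverside
Overall: Riverside 1323/1944 = 68.1%, County General 862/1407 = 61.3% → Riverside
Riverside wins overall and in every case group — no reversal.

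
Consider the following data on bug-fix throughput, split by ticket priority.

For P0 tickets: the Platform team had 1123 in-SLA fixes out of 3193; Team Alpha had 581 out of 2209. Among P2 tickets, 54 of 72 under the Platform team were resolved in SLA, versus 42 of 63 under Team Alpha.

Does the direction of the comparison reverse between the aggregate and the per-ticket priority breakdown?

No

P0: the Platform team 1123/3193 = 35.2%, Team Alpha 581/2209 = 26.3% → the Platform team
P2: the Platform team 54/72 = 75.0%, Team Alpha 42/63 = 66.7% → the Platform team
Overall: the Platform team 1177/3265 = 36.0%, Team Alpha 623/2272 = 27.4% → the Platform team
The Platform team wins overall and in every ticket group — no reversal.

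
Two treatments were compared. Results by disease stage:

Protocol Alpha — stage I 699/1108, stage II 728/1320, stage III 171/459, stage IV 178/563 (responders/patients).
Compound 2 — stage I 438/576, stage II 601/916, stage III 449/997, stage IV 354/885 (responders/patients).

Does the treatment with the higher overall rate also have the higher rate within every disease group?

Yes

Stage I: Protocol Alpha 699/1108 = 63.1%, Compound 2 438/576 = 76.0% → Compound 2
Stage II: Protocol Alpha 728/1320 = 55.2%, Compound 2 601/916 = 65.6% → Compound 2
Stage III: Protocol Alpha 171/459 = 37.3%, Compound 2 449/997 = 45.0% → Compound 2
Stage IV: Protocol Alpha 178/563 = 31.6%, Compound 2 354/885 = 40.0% → Compound 2
Overall: Protocol Alpha 1776/3450 = 51.5%, Compound 2 1842/3374 = 54.6% → Compound 2
Compound 2 wins overall and in every disease group — no reversal.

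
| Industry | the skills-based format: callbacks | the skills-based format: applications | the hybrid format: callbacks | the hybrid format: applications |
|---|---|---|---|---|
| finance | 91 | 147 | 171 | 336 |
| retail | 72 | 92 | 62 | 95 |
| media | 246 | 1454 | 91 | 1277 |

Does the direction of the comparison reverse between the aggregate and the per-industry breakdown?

No

Finance: the skills-based format 91/147 = 61.9%, the hybrid format 171/336 = 50.9% → the skills-based format
Retail: the skills-based format 72/92 = 78.3%, the hybrid format 62/95 = 65.3% → the skills-based format
Media: the skills-based format 246/1454 = 16.9%, the hybrid format 91/1277 = 7.1% → the skills-based format
Overall: the skills-based format 409/1693 = 24.2%, the hybrid format 324/1708 = 19.0% → the skills-based format
The skills-based format wins overall and in every industry group — no reversal.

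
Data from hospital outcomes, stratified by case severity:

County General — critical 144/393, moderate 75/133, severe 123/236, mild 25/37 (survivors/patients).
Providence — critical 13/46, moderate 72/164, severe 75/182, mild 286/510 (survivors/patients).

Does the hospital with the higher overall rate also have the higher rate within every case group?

Critical: County General 144/393 = 36.6%, Providence 13/46 = 28.3% → County General
Moderate: County General 75/133 = 56.4%, Providence 72/164 = 43.9% → County General
Severe: County General 123/236 = 52.1%, Providence 75/182 = 41.2% → County General
Mild: County General 25/37 = 67.6%, Providence 286/510 = 56.1% → County General
Overall: County General 367/799 = 45.9%, Providence 446/902 = 49.4% → Providence
County General wins each case group but Providence wins overall — the comparison reverses. County General's patients skew toward critical, which has a lower base rate.

No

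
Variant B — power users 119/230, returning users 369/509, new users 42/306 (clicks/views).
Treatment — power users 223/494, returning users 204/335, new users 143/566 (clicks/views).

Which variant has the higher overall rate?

Power users: Variant B 119/230 = 51.7%, Treatment 223/494 = 45.1% → Variant B
Returning users: Variant B 369/509 = 72.5%, Treatment 204/335 = 60.9% → Variant B
New users: Variant B 42/306 = 13.7%, Treatment 143/566 = 25.3% → Treatment
Overall: Variant B 530/1045 = 50.7%, Treatment 570/1395 = 40.9% → Variant B
(Neither sweeps every user group, but Variant B has the higher pooled rate.)

Variant B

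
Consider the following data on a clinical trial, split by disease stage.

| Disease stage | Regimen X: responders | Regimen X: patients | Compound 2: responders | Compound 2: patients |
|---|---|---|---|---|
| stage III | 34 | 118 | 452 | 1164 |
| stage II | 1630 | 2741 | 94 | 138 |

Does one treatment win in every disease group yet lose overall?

Stage III: Regimen X 34/118 = 28.8%, Compound 2 452/1164 = 38.8% → Compound 2
Stage II: Regimen X 1630/2741 = 59.5%, Compound 2 94/138 = 68.1% → Compound 2
Overall: Regimen X 1664/2859 = 58.2%, Compound 2 546/1302 = 41.9% → Regimen X
Compound 2 wins each disease group but Regimen X wins overall — the comparison reverses. Compound 2's patients skew toward stage III, which has a lower base rate.

Yes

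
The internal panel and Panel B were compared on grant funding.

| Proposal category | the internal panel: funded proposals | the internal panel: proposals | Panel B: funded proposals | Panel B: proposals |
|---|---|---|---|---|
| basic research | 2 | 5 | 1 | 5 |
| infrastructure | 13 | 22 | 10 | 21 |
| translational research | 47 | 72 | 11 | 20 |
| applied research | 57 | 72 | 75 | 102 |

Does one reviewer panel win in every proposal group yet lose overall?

No

Basic research: the internal panel 2/5 = 40.0%, Panel B 1/5 = 20.0% → the internal panel
Infrastructure: the internal panel 13/22 = 59.1%, Panel B 10/21 = 47.6% → the internal panel
Translational research: the internal panel 47/72 = 65.3%, Panel B 11/20 = 55.0% → the internal panel
Applied research: the internal panel 57/72 = 79.2%, Panel B 75/102 = 73.5% → the internal panel
Overall: the internal panel 119/171 = 69.6%, Panel B 97/148 = 65.5% → the internal panel
The internal panel wins overall and in every proposal group — no reversal.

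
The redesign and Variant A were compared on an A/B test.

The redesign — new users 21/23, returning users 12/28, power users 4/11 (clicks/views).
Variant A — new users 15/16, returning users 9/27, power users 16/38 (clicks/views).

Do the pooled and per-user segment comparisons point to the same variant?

New users: the redesign 21/23 = 91.3%, Variant A 15/16 = 93.8% → Variant A
Returning users: the redesign 12/28 = 42.9%, Variant A 9/27 = 33.3% → the redesign
Power users: the redesign 4/11 = 36.4%, Variant A 16/38 = 42.1% → Variant A
Overall: the redesign 37/62 = 59.7%, Variant A 40/81 = 49.4% → the redesign
Neither sweeps: the redesign wins 1 of 3 groups, Variant A wins 2. The redesign wins overall but not every group — no Simpson reversal.

No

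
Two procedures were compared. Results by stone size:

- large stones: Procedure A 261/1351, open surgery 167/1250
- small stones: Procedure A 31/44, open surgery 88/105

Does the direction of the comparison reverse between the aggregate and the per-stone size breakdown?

No

Large stones: Procedure A 261/1351 = 19.3%, open surgery 167/1250 = 13.4% → Procedure A
Small stones: Procedure A 31/44 = 70.5%, open surgery 88/105 = 83.8% → open surgery
Overall: Procedure A 292/1395 = 20.9%, open surgery 255/1355 = 18.8% → Procedure A
Neither sweeps: Procedure A wins 1 of 2 groups, open surgery wins 1. Procedure A wins overall but not every group — no Simpson reversal.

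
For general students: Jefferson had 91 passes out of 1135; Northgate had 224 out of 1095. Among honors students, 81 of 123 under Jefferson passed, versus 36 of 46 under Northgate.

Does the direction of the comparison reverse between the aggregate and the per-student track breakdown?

General: Jefferson 91/1135 = 8.0%, Northgate 224/1095 = 20.5% → Northgate
Honors: Jefferson 81/123 = 65.9%, Northgate 36/46 = 78.3% → Northgate
Overall: Jefferson 172/1258 = 13.7%, Northgate 260/1141 = 22.8% → Northgate
Northgate wins overall and in every student group — no reversal.

No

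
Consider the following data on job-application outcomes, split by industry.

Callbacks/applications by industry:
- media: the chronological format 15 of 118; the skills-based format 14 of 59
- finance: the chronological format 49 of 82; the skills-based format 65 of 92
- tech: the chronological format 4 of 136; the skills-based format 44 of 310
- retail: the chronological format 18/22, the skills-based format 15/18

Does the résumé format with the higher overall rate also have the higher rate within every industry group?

Media: the chronological format 15/118 = 12.7%, the skills-based format 14/59 = 23.7% → the skills-based format
Finance: the chronological format 49/82 = 59.8%, the skills-based format 65/92 = 70.7% → the skills-based format
Tech: the chronological format 4/136 = 2.9%, the skills-based format 44/310 = 14.2% → the skills-based format
Retail: the chronological format 18/22 = 81.8%, the skills-based format 15/18 = 83.3% → the skills-based format
Overall: the chronological format 86/358 = 24.0%, the skills-based format 138/479 = 28.8% → the skills-based format
The skills-based format wins overall and in every industry group — no reversal.

Yes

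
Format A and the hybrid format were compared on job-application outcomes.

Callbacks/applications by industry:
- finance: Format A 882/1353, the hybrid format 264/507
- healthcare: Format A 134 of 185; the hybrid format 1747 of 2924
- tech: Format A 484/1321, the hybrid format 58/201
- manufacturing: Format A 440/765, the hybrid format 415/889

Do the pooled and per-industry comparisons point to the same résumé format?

Finance: Format A 882/1353 = 65.2%, the hybrid format 264/507 = 52.1% → Format A
Healthcare: Format A 134/185 = 72.4%, the hybrid format 1747/2924 = 59.7% → Format A
Tech: Format A 484/1321 = 36.6%, the hybrid format 58/201 = 28.9% → Format A
Manufacturing: Format A 440/765 = 57.5%, the hybrid format 415/889 = 46.7% → Format A
Overall: Format A 1940/3624 = 53.5%, the hybrid format 2484/4521 = 54.9% → the hybrid format
Format A wins each industry group but the hybrid format wins overall — the comparison reverses. Format A's applications skew toward tech, which has a lower base rate.

No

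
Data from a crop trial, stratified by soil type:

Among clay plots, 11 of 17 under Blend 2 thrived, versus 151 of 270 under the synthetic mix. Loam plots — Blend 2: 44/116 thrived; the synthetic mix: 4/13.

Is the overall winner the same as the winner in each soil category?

Clay: Blend 2 11/17 = 64.7%, the synthetic mix 151/270 = 55.9% → Blend 2
Loam: Blend 2 44/116 = 37.9%, the synthetic mix 4/13 = 30.8% → Blend 2
Overall: Blend 2 55/133 = 41.4%, the synthetic mix 155/283 = 54.8% → the synthetic mix
Blend 2 wins each soil group but the synthetic mix wins overall — the comparison reverses. Blend 2's plots skew toward loam, which has a lower base rate.

No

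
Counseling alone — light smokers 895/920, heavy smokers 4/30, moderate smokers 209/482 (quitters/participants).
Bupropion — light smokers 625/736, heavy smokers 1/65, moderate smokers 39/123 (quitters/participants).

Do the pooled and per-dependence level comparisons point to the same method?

Yes

Light smokers: counseling alone 895/920 = 97.3%, bupropion 625/736 = 84.9% → counseling alone
Heavy smokers: counseling alone 4/30 = 13.3%, bupropion 1/65 = 1.5% → counseling alone
Moderate smokers: counseling alone 209/482 = 43.4%, bupropion 39/123 = 31.7% → counseling alone
Overall: counseling alone 1108/1432 = 77.4%, bupropion 665/924 = 72.0% → counseling alone
Counseling alone wins overall and in every dependence group — no reversal.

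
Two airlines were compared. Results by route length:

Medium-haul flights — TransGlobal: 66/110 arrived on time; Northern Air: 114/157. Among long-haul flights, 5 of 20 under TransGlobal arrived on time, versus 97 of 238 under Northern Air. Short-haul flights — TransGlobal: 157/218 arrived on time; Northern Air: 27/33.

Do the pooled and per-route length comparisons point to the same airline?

No

Medium-haul: TransGlobal 66/110 = 60.0%, Northern Air 114/157 = 72.6% → Northern Air
Long-haul: TransGlobal 5/20 = 25.0%, Northern Air 97/238 = 40.8% → Northern Air
Short-haul: TransGlobal 157/218 = 72.0%, Northern Air 27/33 = 81.8% → Northern Air
Overall: TransGlobal 228/348 = 65.5%, Northern Air 238/428 = 55.6% → TransGlobal
Northern Air wins each route group but TransGlobal wins overall — the comparison reverses. Northern Air's flights skew toward long-haul, which has a lower base rate.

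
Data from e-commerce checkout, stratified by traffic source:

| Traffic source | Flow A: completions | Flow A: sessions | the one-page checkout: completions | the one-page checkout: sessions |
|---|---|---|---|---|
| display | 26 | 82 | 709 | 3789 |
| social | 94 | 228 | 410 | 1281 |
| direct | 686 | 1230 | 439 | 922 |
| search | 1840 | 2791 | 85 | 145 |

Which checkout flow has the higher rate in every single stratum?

Flow A

Display: Flow A 26/82 = 31.7%, the one-page checkout 709/3789 = 18.7% → Flow A
Social: Flow A 94/228 = 41.2%, the one-page checkout 410/1281 = 32.0% → Flow A
Direct: Flow A 686/1230 = 55.8%, the one-page checkout 439/922 = 47.6% → Flow A
Search: Flow A 1840/2791 = 65.9%, the one-page checkout 85/145 = 58.6% → Flow A
Flow A has the higher rate in all 4 groups.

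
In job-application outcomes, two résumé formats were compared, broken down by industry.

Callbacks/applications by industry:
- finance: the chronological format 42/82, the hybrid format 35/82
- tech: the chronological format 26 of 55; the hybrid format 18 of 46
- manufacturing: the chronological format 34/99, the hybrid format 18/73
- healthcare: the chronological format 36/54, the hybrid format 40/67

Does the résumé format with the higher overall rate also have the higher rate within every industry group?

Yes

Finance: the chronological format 42/82 = 51.2%, the hybrid format 35/82 = 42.7% → the chronological format
Tech: the chronological format 26/55 = 47.3%, the hybrid format 18/46 = 39.1% → the chronological format
Manufacturing: the chronological format 34/99 = 34.3%, the hybrid format 18/73 = 24.7% → the chronological format
Healthcare: the chronological format 36/54 = 66.7%, the hybrid format 40/67 = 59.7% → the chronological format
Overall: the chronological format 138/290 = 47.6%, the hybrid format 111/268 = 41.4% → the chronological format
The chronological format wins overall and in every industry group — no reversal.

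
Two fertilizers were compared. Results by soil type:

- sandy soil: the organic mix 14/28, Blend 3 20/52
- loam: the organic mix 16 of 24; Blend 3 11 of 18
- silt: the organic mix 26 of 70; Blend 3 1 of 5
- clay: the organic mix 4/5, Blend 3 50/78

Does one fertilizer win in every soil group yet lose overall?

Yes

Sandy soil: the organic mix 14/28 = 50.0%, Blend 3 20/52 = 38.5% → the organic mix
Loam: the organic mix 16/24 = 66.7%, Blend 3 11/18 = 61.1% → the organic mix
Silt: the organic mix 26/70 = 37.1%, Blend 3 1/5 = 20.0% → the organic mix
Clay: the organic mix 4/5 = 80.0%, Blend 3 50/78 = 64.1% → the organic mix
Overall: the organic mix 60/127 = 47.2%, Blend 3 82/153 = 53.6% → Blend 3
The organic mix wins each soil group but Blend 3 wins overall — the comparison reverses. The organic mix's plots skew toward silt, which has a lower base rate.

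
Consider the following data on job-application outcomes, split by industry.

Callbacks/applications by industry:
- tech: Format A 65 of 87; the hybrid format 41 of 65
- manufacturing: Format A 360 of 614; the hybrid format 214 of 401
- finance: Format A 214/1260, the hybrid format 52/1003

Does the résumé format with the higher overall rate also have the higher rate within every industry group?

Yes

Tech: Format A 65/87 = 74.7%, the hybrid format 41/65 = 63.1% → Format A
Manufacturing: Format A 360/614 = 58.6%, the hybrid format 214/401 = 53.4% → Format A
Finance: Format A 214/1260 = 17.0%, the hybrid format 52/1003 = 5.2% → Format A
Overall: Format A 639/1961 = 32.6%, the hybrid format 307/1469 = 20.9% → Format A
Format A wins overall and in every industry group — no reversal.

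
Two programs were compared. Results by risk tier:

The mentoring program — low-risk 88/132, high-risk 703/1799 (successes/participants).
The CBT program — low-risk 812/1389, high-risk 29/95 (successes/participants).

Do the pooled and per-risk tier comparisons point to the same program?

No

Low-risk: the mentoring program 88/132 = 66.7%, the CBT program 812/1389 = 58.5% → the mentoring program
High-risk: the mentoring program 703/1799 = 39.1%, the CBT program 29/95 = 30.5% → the mentoring program
Overall: the mentoring program 791/1931 = 41.0%, the CBT program 841/1484 = 56.7% → the CBT program
The mentoring program wins each risk group but the CBT program wins overall — the comparison reverses. The mentoring program's participants skew toward high-risk, which has a lower base rate.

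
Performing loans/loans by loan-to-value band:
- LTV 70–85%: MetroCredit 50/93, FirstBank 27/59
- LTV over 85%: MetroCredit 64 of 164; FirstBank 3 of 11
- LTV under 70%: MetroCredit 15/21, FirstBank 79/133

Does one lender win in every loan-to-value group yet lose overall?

Yes

LTV 70–85%: MetroCredit 50/93 = 53.8%, FirstBank 27/59 = 45.8% → MetroCredit
LTV over 85%: MetroCredit 64/164 = 39.0%, FirstBank 3/11 = 27.3% → MetroCredit
LTV under 70%: MetroCredit 15/21 = 71.4%, FirstBank 79/133 = 59.4% → MetroCredit
Overall: MetroCredit 129/278 = 46.4%, FirstBank 109/203 = 53.7% → FirstBank
MetroCredit wins each loan-to-value group but FirstBank wins overall — the comparison reverses. MetroCredit's loans skew toward LTV over 85%, which has a lower base rate.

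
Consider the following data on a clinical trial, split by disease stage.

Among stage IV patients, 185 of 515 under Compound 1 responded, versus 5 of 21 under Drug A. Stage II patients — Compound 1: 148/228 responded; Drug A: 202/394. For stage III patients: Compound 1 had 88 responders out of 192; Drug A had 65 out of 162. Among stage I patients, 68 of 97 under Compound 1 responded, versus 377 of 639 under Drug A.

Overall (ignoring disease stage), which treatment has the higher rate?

Drug A

Stage IV: Compound 1 185/515 = 35.9%, Drug A 5/21 = 23.8% → Compound 1
Stage II: Compound 1 148/228 = 64.9%, Drug A 202/394 = 51.3% → Compound 1
Stage III: Compound 1 88/192 = 45.8%, Drug A 65/162 = 40.1% → Compound 1
Stage I: Compound 1 68/97 = 70.1%, Drug A 377/639 = 59.0% → Compound 1
Overall: Compound 1 489/1032 = 47.4%, Drug A 649/1216 = 53.4% → Drug A
(Compound 1 wins every disease group but Drug A wins overall — Compound 1's patients skew toward the low-rate stage IV group.)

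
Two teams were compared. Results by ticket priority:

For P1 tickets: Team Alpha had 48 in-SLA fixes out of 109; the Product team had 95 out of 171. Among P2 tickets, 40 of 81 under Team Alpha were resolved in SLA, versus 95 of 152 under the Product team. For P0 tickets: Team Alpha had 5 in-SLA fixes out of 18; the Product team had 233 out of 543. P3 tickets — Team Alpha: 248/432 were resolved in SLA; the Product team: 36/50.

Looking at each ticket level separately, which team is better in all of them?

P1: Team Alpha 48/109 = 44.0%, the Product team 95/171 = 55.6% → the Product team
P2: Team Alpha 40/81 = 49.4%, the Product team 95/152 = 62.5% → the Product team
P0: Team Alpha 5/18 = 27.8%, the Product team 233/543 = 42.9% → the Product team
P3: Team Alpha 248/432 = 57.4%, the Product team 36/50 = 72.0% → the Product team
The Product team has the higher rate in all 4 groups.

the Product team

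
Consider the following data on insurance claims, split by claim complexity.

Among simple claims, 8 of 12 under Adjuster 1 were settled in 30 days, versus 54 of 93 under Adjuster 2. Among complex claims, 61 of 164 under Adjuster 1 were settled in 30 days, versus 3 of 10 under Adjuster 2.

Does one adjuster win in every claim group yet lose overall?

Yes

Simple: Adjuster 1 8/12 = 66.7%, Adjuster 2 54/93 = 58.1% → Adjuster 1
Complex: Adjuster 1 61/164 = 37.2%, Adjuster 2 3/10 = 30.0% → Adjuster 1
Overall: Adjuster 1 69/176 = 39.2%, Adjuster 2 57/103 = 55.3% → Adjuster 2
Adjuster 1 wins each claim group but Adjuster 2 wins overall — the comparison reverses. Adjuster 1's claims skew toward complex, which has a lower base rate.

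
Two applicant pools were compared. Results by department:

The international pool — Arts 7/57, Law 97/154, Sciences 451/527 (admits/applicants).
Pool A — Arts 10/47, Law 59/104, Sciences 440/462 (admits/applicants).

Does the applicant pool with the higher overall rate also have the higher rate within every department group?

Arts: the international pool 7/57 = 12.3%, Pool A 10/47 = 21.3% → Pool A
Law: the international pool 97/154 = 63.0%, Pool A 59/104 = 56.7% → the international pool
Sciences: the international pool 451/527 = 85.6%, Pool A 440/462 = 95.2% → Pool A
Overall: the international pool 555/738 = 75.2%, Pool A 509/613 = 83.0% → Pool A
Neither sweeps: the international pool wins 1 of 3 groups, Pool A wins 2. Pool A wins overall but not every group — no Simpson reversal.

No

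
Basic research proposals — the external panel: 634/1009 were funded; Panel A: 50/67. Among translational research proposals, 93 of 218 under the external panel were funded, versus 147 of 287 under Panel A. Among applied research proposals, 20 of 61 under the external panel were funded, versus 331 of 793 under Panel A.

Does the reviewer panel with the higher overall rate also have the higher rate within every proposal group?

No

Basic research: the external panel 634/1009 = 62.8%, Panel A 50/67 = 74.6% → Panel A
Translational research: the external panel 93/218 = 42.7%, Panel A 147/287 = 51.2% → Panel A
Applied research: the external panel 20/61 = 32.8%, Panel A 331/793 = 41.7% → Panel A
Overall: the external panel 747/1288 = 58.0%, Panel A 528/1147 = 46.0% → the external panel
Panel A wins each proposal group but the external panel wins overall — the comparison reverses. Panel A's proposals skew toward applied research, which has a lower base rate.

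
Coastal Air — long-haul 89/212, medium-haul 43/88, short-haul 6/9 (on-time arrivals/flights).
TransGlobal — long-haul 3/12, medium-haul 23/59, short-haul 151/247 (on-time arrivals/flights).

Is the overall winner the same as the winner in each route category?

No

Long-haul: Coastal Air 89/212 = 42.0%, TransGlobal 3/12 = 25.0% → Coastal Air
Medium-haul: Coastal Air 43/88 = 48.9%, TransGlobal 23/59 = 39.0% → Coastal Air
Short-haul: Coastal Air 6/9 = 66.7%, TransGlobal 151/247 = 61.1% → Coastal Air
Overall: Coastal Air 138/309 = 44.7%, TransGlobal 177/318 = 55.7% → TransGlobal
Coastal Air wins each route group but TransGlobal wins overall — the comparison reverses. Coastal Air's flights skew toward long-haul, which has a lower base rate.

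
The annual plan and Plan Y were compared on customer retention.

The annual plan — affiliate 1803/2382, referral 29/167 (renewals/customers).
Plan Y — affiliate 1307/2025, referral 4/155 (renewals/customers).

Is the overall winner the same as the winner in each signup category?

Affiliate: the annual plan 1803/2382 = 75.7%, Plan Y 1307/2025 = 64.5% → the annual plan
Referral: the annual plan 29/167 = 17.4%, Plan Y 4/155 = 2.6% → the annual plan
Overall: the annual plan 1832/2549 = 71.9%, Plan Y 1311/2180 = 60.1% → the annual plan
The annual plan wins overall and in every signup group — no reversal.

Yes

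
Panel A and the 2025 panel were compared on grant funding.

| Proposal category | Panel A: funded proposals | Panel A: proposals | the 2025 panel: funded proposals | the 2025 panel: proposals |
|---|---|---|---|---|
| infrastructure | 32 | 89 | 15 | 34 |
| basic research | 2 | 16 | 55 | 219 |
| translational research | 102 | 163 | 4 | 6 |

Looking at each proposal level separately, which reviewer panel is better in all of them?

Infrastructure: Panel A 32/89 = 36.0%, the 2025 panel 15/34 = 44.1% → the 2025 panel
Basic research: Panel A 2/16 = 12.5%, the 2025 panel 55/219 = 25.1% → the 2025 panel
Translational research: Panel A 102/163 = 62.6%, the 2025 panel 4/6 = 66.7% → the 2025 panel
The 2025 panel has the higher rate in all 3 groups.

the 2025 panel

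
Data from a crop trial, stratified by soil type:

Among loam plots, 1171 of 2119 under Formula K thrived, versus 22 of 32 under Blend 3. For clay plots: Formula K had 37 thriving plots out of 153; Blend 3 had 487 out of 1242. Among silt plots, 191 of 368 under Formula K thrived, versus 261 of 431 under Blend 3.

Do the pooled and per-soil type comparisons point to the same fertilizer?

No

Loam: Formula K 1171/2119 = 55.3%, Blend 3 22/32 = 68.8% → Blend 3
Clay: Formula K 37/153 = 24.2%, Blend 3 487/1242 = 39.2% → Blend 3
Silt: Formula K 191/368 = 51.9%, Blend 3 261/431 = 60.6% → Blend 3
Overall: Formula K 1399/2640 = 53.0%, Blend 3 770/1705 = 45.2% → Formula K
Blend 3 wins each soil group but Formula K wins overall — the comparison reverses. Blend 3's plots skew toward clay, which has a lower base rate.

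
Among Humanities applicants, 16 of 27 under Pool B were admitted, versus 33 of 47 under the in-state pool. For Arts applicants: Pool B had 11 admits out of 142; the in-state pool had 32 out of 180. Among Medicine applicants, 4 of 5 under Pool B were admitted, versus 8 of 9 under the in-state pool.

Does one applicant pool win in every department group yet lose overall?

No

Humanities: Pool B 16/27 = 59.3%, the in-state pool 33/47 = 70.2% → the in-state pool
Arts: Pool B 11/142 = 7.7%, the in-state pool 32/180 = 17.8% → the in-state pool
Medicine: Pool B 4/5 = 80.0%, the in-state pool 8/9 = 88.9% → the in-state pool
Overall: Pool B 31/174 = 17.8%, the in-state pool 73/236 = 30.9% → the in-state pool
The in-state pool wins overall and in every department group — no reversal.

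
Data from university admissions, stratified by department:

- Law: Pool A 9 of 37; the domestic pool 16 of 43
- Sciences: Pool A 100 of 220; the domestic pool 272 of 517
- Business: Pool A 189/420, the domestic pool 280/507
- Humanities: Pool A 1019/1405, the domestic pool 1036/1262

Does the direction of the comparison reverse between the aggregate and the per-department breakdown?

No

Law: Pool A 9/37 = 24.3%, the domestic pool 16/43 = 37.2% → the domestic pool
Sciences: Pool A 100/220 = 45.5%, the domestic pool 272/517 = 52.6% → the domestic pool
Business: Pool A 189/420 = 45.0%, the domestic pool 280/507 = 55.2% → the domestic pool
Humanities: Pool A 1019/1405 = 72.5%, the domestic pool 1036/1262 = 82.1% → the domestic pool
Overall: Pool A 1317/2082 = 63.3%, the domestic pool 1604/2329 = 68.9% → the domestic pool
The domestic pool wins overall and in every department group — no reversal.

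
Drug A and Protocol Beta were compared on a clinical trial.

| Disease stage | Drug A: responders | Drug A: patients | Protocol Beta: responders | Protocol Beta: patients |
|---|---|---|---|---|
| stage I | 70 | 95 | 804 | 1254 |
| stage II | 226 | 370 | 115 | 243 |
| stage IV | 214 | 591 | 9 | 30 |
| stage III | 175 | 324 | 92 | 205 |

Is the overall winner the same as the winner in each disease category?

Stage I: Drug A 70/95 = 73.7%, Protocol Beta 804/1254 = 64.1% → Drug A
Stage II: Drug A 226/370 = 61.1%, Protocol Beta 115/243 = 47.3% → Drug A
Stage IV: Drug A 214/591 = 36.2%, Protocol Beta 9/30 = 30.0% → Drug A
Stage III: Drug A 175/324 = 54.0%, Protocol Beta 92/205 = 44.9% → Drug A
Overall: Drug A 685/1380 = 49.6%, Protocol Beta 1020/1732 = 58.9% → Protocol Beta
Drug A wins each disease group but Protocol Beta wins overall — the comparison reverses. Drug A's patients skew toward stage IV, which has a lower base rate.

No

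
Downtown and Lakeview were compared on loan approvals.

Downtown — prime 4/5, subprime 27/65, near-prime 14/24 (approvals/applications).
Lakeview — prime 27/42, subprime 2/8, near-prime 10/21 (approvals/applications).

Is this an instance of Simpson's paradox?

Prime: Downtown 4/5 = 80.0%, Lakeview 27/42 = 64.3% → Downtown
Subprime: Downtown 27/65 = 41.5%, Lakeview 2/8 = 25.0% → Downtown
Near-prime: Downtown 14/24 = 58.3%, Lakeview 10/21 = 47.6% → Downtown
Overall: Downtown 45/94 = 47.9%, Lakeview 39/71 = 54.9% → Lakeview
Downtown wins each credit group but Lakeview wins overall — the comparison reverses. Downtown's applications skew toward subprime, which has a lower base rate.

Yes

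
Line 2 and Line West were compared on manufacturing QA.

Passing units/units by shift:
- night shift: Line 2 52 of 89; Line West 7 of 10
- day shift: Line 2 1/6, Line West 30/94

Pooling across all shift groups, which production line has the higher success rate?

Night shift: Line 2 52/89 = 58.4%, Line West 7/10 = 70.0% → Line West
Day shift: Line 2 1/6 = 16.7%, Line West 30/94 = 31.9% → Line West
Overall: Line 2 53/95 = 55.8%, Line West 37/104 = 35.6% → Line 2
(Line West wins every shift group but Line 2 wins overall — Line West's units skew toward the low-rate day shift group.)

Line 2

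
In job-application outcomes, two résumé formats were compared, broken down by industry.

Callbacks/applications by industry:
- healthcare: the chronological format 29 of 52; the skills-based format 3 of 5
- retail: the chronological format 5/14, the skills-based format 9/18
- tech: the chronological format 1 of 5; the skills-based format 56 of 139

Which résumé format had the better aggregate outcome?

the chronological format

Healthcare: the chronological format 29/52 = 55.8%, the skills-based format 3/5 = 60.0% → the skills-based format
Retail: the chronological format 5/14 = 35.7%, the skills-based format 9/18 = 50.0% → the skills-based format
Tech: the chronological format 1/5 = 20.0%, the skills-based format 56/139 = 40.3% → the skills-based format
Overall: the chronological format 35/71 = 49.3%, the skills-based format 68/162 = 42.0% → the chronological format
(The skills-based format wins every industry group but the chronological format wins overall — the skills-based format's applications skew toward the low-rate tech group.)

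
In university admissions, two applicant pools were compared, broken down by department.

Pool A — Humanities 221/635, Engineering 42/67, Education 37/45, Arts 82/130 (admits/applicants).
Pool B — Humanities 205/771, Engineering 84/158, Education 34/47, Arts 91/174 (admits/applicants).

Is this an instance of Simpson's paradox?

No

Humanities: Pool A 221/635 = 34.8%, Pool B 205/771 = 26.6% → Pool A
Engineering: Pool A 42/67 = 62.7%, Pool B 84/158 = 53.2% → Pool A
Education: Pool A 37/45 = 82.2%, Pool B 34/47 = 72.3% → Pool A
Arts: Pool A 82/130 = 63.1%, Pool B 91/174 = 52.3% → Pool A
Overall: Pool A 382/877 = 43.6%, Pool B 414/1150 = 36.0% → Pool A
Pool A wins overall and in every department group — no reversal.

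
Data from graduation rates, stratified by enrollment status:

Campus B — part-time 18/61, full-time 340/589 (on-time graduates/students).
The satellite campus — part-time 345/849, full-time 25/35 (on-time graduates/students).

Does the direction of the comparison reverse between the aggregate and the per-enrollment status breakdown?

Part-time: Campus B 18/61 = 29.5%, the satellite campus 345/849 = 40.6% → the satellite campus
Full-time: Campus B 340/589 = 57.7%, the satellite campus 25/35 = 71.4% → the satellite campus
Overall: Campus B 358/650 = 55.1%, the satellite campus 370/884 = 41.9% → Campus B
The satellite campus wins each enrollment group but Campus B wins overall — the comparison reverses. The satellite campus's students skew toward part-time, which has a lower base rate.

Yes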